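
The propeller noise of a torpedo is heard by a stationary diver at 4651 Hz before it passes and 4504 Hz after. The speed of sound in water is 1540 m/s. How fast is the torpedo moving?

24.7 m/s

f₁/f₂ = (v + v_s)/(v − v_s), so v_s = v · (f₁ − f₂)/(f₁ + f₂).
v_s = 1540 × (4651 − 4504)/(4651 + 4504) = 1540 × 147/9155 ≈ 24.7 m/s.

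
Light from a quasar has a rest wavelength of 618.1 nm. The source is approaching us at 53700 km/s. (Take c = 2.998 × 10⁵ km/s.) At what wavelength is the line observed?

515.7 nm

β = v/c = 53700/299800 = 0.1791.
Relativistic Doppler for wavelength: λ' = λ₀ · √((1 − β)/(1 + β)).
λ' = 618.1 × √(0.8209/1.1791) = 618.1 × 0.83437 ≈ 515.7 nm.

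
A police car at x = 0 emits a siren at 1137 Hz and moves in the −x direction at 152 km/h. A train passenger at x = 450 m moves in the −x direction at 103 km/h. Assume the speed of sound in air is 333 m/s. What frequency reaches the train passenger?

1096 Hz

152 km/h = 42.22 m/s; 103 km/h = 28.61 m/s.
The observer lies on the +x side, so the source is heading away from the observer and the observer is heading toward the source.
General Doppler shift: f' = f · (v + v_o)/(v + v_s).
f' = 1137 × (333 + 28.61)/(333 + 42.22) = 1137 × 361.61/375.22 ≈ 1096 Hz.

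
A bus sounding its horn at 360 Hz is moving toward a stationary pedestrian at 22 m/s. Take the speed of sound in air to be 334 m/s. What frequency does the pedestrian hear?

With the source moving toward a stationary observer, f' = f · v/(v − v_s).
f' = 360 × 334/(334 − 22) = 360 × 334/312 ≈ 385 Hz.

385 Hz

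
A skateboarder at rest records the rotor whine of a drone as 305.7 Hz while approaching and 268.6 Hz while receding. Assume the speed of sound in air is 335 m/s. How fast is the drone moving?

21.6 m/s

f₁/f₂ = (v + v_s)/(v − v_s), so v_s = v · (f₁ − f₂)/(f₁ + f₂).
v_s = 335 × (305.7 − 268.6)/(305.7 + 268.6) = 335 × 37.1/574.3 ≈ 21.6 m/s.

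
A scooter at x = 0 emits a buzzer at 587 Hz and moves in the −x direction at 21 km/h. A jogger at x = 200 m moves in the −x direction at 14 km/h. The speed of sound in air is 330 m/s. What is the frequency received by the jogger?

21 km/h = 5.833 m/s; 14 km/h = 3.889 m/s.
The observer lies on the +x side, so the source is heading away from the observer and the observer is heading toward the source.
Both move, so f' = f · (v + v_o)/(v + v_s).
f' = 587 × (330 + 3.889)/(330 + 5.833) = 587 × 333.89/335.83 ≈ 584 Hz.

584 Hz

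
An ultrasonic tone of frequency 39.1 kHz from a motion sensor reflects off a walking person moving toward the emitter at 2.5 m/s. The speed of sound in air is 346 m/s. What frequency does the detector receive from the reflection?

The walking person first receives the wave as a moving observer: f₁ = f₀ · (v + u)/v = 39.1 × (346 + 2.5)/346 ≈ 39.4 kHz.
The reflection then acts as a moving source: f₂ = f₁ · v/(v − u) ≈ 39.7 kHz.

39.7 kHz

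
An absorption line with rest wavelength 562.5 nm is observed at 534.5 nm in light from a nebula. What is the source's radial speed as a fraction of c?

0.051

λ'/λ₀ = 0.9502 < 1 (blueshift), so the source is approaching.
λ'/λ₀ = √((1 − β)/(1 + β)) for an approaching source ⇒ β = (1 − r²)/(1 + r²) with r = λ'/λ₀.
β = (1 − 0.9029)/(1 + 0.9029) ≈ 0.051.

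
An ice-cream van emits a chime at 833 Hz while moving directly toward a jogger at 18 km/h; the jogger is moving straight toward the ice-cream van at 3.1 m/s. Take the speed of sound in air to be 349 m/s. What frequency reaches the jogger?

18 km/h = 5 m/s.
General Doppler shift: f' = f · (v + v_o)/(v − v_s).
f' = 833 × (349 + 3.1)/(349 − 5) = 833 × 352.1/344 ≈ 853 Hz.

853 Hz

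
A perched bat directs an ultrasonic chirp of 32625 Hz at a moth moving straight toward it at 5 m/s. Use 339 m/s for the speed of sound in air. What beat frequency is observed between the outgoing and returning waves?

977 Hz

At the moth (a moving observer), f₁ = f₀ · (v + u)/v = 32625 × 344/339 ≈ 33106 Hz.
The reflection then acts as a moving source: f₂ = f₁ · v/(v − u) ≈ 33602 Hz.
Equivalently f₂ = f₀ · (v + u)/(v − u).
Beat frequency: |f₂ − f₀| = 2u·f₀/(v − u) = 2 × 5 × 32625/334 ≈ 977 Hz.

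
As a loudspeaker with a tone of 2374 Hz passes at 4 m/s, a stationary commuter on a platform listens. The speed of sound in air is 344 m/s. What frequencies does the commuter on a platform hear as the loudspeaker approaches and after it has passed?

Approaching: f₁ = f · v/(v − v_s) = 2374 × 344/340 ≈ 2402 Hz.
Receding: f₂ = f · v/(v + v_s) = 2374 × 344/348 ≈ 2347 Hz.

2402 Hz approaching; 2347 Hz receding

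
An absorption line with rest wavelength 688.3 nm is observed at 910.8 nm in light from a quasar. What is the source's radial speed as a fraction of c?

λ'/λ₀ = 1.3233 > 1 (redshift), so the source is receding.
λ'/λ₀ = √((1 + β)/(1 − β)) for a receding source ⇒ β = (r² − 1)/(r² + 1) with r = λ'/λ₀.
β = (1.7510 − 1)/(1.7510 + 1) ≈ 0.273.

0.273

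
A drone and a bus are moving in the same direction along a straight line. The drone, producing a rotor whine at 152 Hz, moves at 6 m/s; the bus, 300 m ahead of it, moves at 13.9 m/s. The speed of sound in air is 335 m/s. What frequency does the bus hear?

The bus is ahead, so the drone is moving toward it while the bus is moving away from the drone.
Both move, so f' = f · (v − v_o)/(v − v_s).
f' = 152 × (335 − 13.9)/(335 − 6) = 152 × 321.1/329 ≈ 148 Hz.

148 Hz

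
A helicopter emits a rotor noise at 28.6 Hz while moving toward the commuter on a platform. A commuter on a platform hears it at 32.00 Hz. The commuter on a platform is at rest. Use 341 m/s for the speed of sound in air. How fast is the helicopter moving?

f' = f · v/(v − v_s) ⇒ v_s = v · |1 − f/f'|.
v_s = 341 × |1 − 28.6/32.00| = 341 × 0.1062 ≈ 36 m/s.

36 m/s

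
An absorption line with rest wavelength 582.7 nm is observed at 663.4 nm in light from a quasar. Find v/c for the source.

λ'/λ₀ = 1.1385 > 1 (redshift), so the source is receding.
λ'/λ₀ = √((1 + β)/(1 − β)) for a receding source ⇒ β = (r² − 1)/(r² + 1) with r = λ'/λ₀.
β = (1.2962 − 1)/(1.2962 + 1) ≈ 0.129.

0.129c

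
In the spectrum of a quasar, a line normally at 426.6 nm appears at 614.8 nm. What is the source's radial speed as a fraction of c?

0.350

λ'/λ₀ = 1.4412 > 1 (redshift), so the source is receding.
λ'/λ₀ = √((1 + β)/(1 − β)) for a receding source ⇒ β = (r² − 1)/(r² + 1) with r = λ'/λ₀.
β = (2.0769 − 1)/(2.0769 + 1) ≈ 0.350.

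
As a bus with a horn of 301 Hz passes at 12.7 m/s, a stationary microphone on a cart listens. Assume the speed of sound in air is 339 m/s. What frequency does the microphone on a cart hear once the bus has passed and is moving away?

290 Hz

Receding: f₂ = f · v/(v + v_s) = 301 × 339/351.7 ≈ 290 Hz.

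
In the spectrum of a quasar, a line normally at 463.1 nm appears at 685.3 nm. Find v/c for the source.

λ'/λ₀ = 1.4798 > 1 (redshift), so the source is receding.
λ'/λ₀ = √((1 + β)/(1 − β)) for a receding source ⇒ β = (r² − 1)/(r² + 1) with r = λ'/λ₀.
β = (2.1898 − 1)/(2.1898 + 1) ≈ 0.373.

0.373c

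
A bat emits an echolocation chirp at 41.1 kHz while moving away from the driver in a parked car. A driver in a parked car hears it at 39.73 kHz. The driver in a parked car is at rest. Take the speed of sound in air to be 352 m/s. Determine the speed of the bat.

f' = f · v/(v + v_s) ⇒ v_s = v · |1 − f/f'|.
v_s = 352 × |1 − 41.1/39.73| = 352 × 0.03448 ≈ 12.1 m/s.

12.1 m/s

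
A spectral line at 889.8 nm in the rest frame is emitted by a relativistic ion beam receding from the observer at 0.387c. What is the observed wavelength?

1338.4 nm

Relativistic Doppler for wavelength: λ' = λ₀ · √((1 + β)/(1 − β)).
λ' = 889.8 × √(1.3870/0.6130) = 889.8 × 1.50421 ≈ 1338.4 nm.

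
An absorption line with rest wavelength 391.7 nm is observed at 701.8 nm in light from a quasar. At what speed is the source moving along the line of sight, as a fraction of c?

λ'/λ₀ = 1.7917 > 1 (redshift), so the source is receding.
λ'/λ₀ = √((1 + β)/(1 − β)) for a receding source ⇒ β = (r² − 1)/(r² + 1) with r = λ'/λ₀.
β = (3.2101 − 1)/(3.2101 + 1) ≈ 0.525.

0.525c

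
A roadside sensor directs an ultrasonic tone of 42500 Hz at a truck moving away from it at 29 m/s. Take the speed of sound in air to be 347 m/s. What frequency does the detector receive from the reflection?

35944 Hz

At the truck (a moving observer), f₁ = f₀ · (v − u)/v = 42500 × 318/347 ≈ 38948 Hz.
The reflection then acts as a moving source: f₂ = f₁ · v/(v + u) ≈ 35944 Hz.
Equivalently f₂ = f₀ · (v − u)/(v + u).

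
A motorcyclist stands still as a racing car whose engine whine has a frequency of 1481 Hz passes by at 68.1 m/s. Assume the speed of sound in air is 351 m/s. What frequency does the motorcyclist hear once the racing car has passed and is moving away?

Receding: f₂ = f · v/(v + v_s) = 1481 × 351/419.1 ≈ 1240 Hz.

1240 Hz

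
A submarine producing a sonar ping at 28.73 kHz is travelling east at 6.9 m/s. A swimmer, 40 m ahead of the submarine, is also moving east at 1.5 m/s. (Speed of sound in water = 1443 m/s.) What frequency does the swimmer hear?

The swimmer is ahead, so the submarine is moving toward it while the swimmer is moving away from the submarine.
With source approaching and observer receding, f' = f · (v − v_o)/(v − v_s).
f' = 28.73 × (1443 − 1.5)/(1443 − 6.9) = 28.73 × 1441.5/1436.1 ≈ 28.8 kHz.

28.8 kHz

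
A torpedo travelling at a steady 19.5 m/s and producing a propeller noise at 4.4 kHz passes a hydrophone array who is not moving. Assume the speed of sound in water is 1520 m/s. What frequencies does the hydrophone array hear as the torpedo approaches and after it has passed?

Approaching: f₁ = f · v/(v − v_s) = 4.4 × 1520/1500.5 ≈ 4.46 kHz.
Receding: f₂ = f · v/(v + v_s) = 4.4 × 1520/1539.5 ≈ 4.34 kHz.

4.46 kHz approaching; 4.34 kHz receding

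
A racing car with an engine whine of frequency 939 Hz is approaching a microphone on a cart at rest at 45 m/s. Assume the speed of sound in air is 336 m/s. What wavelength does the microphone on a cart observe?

Only the source moves, toward the listener, so f' = f · v/(v − v_s).
f' = 939 × 336/(336 − 45) ≈ 1084 Hz.
λ' = v/f' = 336/1084.21 ≈ 31.0 cm.

31.0 cm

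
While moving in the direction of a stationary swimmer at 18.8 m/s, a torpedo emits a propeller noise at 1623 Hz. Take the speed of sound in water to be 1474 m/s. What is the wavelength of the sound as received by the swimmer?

Moving source, stationary observer: f' = f · v/(v − v_s) since the source is approaching.
f' = 1623 × 1474/(1474 − 18.8) ≈ 1644 Hz.
λ' = v/f' = 1474/1643.97 ≈ 89.7 cm.

89.7 cm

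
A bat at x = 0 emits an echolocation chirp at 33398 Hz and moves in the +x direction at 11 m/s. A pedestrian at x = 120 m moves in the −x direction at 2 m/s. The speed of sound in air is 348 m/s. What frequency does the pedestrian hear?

34686 Hz

The observer lies on the +x side, so the source is heading toward the observer and the observer is heading toward the source.
General Doppler shift: f' = f · (v + v_o)/(v − v_s).
f' = 33398 × (348 + 2)/(348 − 11) = 33398 × 350/337 ≈ 34686 Hz.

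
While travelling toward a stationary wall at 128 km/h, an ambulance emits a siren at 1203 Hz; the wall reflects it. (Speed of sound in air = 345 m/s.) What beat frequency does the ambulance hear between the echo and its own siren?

128 km/h = 35.56 m/s.
The wall receives the sound from a moving source: f₁ = f₀ · v/(v − v_e) = 1203 × 345/309.44 ≈ 1341 Hz.
On the return leg the ambulance is a moving observer: f₂ = f₁ · (v + v_e)/v = 1341 × 380.56/345 ≈ 1479 Hz.
Equivalently f₂ = f₀ · (v + v_e)/(v − v_e).
Beat against the emitted tone: |f₂ − f₀| = 2v_e·f₀/(v − v_e) = 2 × 35.56 × 1203/309.44 ≈ 276 Hz.

276 Hz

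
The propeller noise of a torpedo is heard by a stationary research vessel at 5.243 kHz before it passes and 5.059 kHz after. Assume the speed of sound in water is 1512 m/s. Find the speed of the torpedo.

27 m/s

f₁/f₂ = (v + v_s)/(v − v_s), so v_s = v · (f₁ − f₂)/(f₁ + f₂).
v_s = 1512 × (5.243 − 5.059)/(5.243 + 5.059) = 1512 × 0.184/10.302 ≈ 27 m/s.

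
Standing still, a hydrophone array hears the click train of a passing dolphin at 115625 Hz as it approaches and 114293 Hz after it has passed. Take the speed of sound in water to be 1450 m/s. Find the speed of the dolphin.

f₁/f₂ = (v + v_s)/(v − v_s), so v_s = v · (f₁ − f₂)/(f₁ + f₂).
v_s = 1450 × (115625 − 114293)/(115625 + 114293) = 1450 × 1332/229918 ≈ 8.4 m/s.

8.4 m/s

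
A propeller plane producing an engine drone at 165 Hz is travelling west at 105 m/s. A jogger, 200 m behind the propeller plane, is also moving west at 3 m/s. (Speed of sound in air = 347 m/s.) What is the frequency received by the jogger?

The jogger is behind, so the propeller plane is moving away from it while the jogger is moving toward the propeller plane.
General Doppler shift: f' = f · (v + v_o)/(v + v_s).
f' = 165 × (347 + 3)/(347 + 105) = 165 × 350/452 ≈ 128 Hz.

128 Hz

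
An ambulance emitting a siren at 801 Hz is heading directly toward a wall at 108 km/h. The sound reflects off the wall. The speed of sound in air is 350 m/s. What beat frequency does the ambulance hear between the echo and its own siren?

108 km/h = 30 m/s.
The wall receives the sound from a moving source: f₁ = f₀ · v/(v − v_e) = 801 × 350/320 ≈ 876.1 Hz.
On the return leg the ambulance is a moving observer: f₂ = f₁ · (v + v_e)/v = 876.1 × 380/350 ≈ 951.2 Hz.
Equivalently f₂ = f₀ · (v + v_e)/(v − v_e).
Beat against the emitted tone: |f₂ − f₀| = 2v_e·f₀/(v − v_e) = 2 × 30 × 801/320 ≈ 150 Hz.

150 Hz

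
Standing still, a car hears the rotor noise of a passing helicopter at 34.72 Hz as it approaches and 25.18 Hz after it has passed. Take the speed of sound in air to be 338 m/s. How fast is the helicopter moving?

54 m/s

f₁/f₂ = (v + v_s)/(v − v_s), so v_s = v · (f₁ − f₂)/(f₁ + f₂).
v_s = 338 × (34.72 − 25.18)/(34.72 + 25.18) = 338 × 9.54/59.90 ≈ 54 m/s.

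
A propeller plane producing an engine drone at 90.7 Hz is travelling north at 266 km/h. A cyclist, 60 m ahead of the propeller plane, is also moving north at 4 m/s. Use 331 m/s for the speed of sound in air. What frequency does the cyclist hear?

115 Hz

266 km/h = 73.89 m/s.
The cyclist is ahead, so the propeller plane is moving toward it while the cyclist is moving away from the propeller plane.
Both move, so f' = f · (v − v_o)/(v − v_s).
f' = 90.7 × (331 − 4)/(331 − 73.89) = 90.7 × 327/257.11 ≈ 115 Hz.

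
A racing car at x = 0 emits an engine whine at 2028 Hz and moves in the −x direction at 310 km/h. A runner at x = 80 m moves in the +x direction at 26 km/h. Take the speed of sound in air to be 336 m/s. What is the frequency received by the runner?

1580 Hz

310 km/h = 86.11 m/s; 26 km/h = 7.222 m/s.
The observer lies on the +x side, so the source is heading away from the observer and the observer is heading away from the source.
General Doppler shift: f' = f · (v − v_o)/(v + v_s).
f' = 2028 × (336 − 7.222)/(336 + 86.11) = 2028 × 328.78/422.11 ≈ 1580 Hz.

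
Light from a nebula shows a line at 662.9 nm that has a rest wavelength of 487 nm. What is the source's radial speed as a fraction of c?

λ'/λ₀ = 1.3612 > 1 (redshift), so the source is receding.
λ'/λ₀ = √((1 + β)/(1 − β)) for a receding source ⇒ β = (r² − 1)/(r² + 1) with r = λ'/λ₀.
β = (1.8528 − 1)/(1.8528 + 1) ≈ 0.299.

0.299c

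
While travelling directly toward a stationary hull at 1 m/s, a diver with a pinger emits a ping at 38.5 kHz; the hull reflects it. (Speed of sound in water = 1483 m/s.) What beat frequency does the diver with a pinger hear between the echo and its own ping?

52.0 Hz

The hull receives the sound from a moving source: f₁ = f₀ · v/(v − v_e) = 38.5 × 1483/1482 ≈ 38.5260 kHz.
On the return leg the diver with a pinger is a moving observer: f₂ = f₁ · (v + v_e)/v = 38.5260 × 1484/1483 ≈ 38.5520 kHz.
Beat against the emitted tone (with f₀ = 38500 Hz): |f₂ − f₀| = 2v_e·f₀/(v − v_e) = 2 × 1 × 38500/1482 ≈ 52.0 Hz.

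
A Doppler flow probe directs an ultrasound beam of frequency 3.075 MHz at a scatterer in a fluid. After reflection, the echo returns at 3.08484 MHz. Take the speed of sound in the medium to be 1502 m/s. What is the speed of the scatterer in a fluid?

2.40 m/s

Double Doppler shift off a moving reflector: f₂ = f₀ · (v + u)/(v − u) (u > 0 toward emitter).
Rearranging, u = v · (f₂ − f₀)/(f₂ + f₀) = 1502 × 0.00984/6.15984 ≈ 2.40 m/s.
So the scatterer in a fluid is moving at 2.40 m/s toward the emitter.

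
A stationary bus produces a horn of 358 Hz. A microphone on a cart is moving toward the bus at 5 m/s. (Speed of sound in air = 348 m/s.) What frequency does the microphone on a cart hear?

363 Hz

Moving observer, stationary source: f' = f · (v + v_o)/v.
f' = 358 × (348 + 5)/348 = 358 × 353/348 ≈ 363 Hz.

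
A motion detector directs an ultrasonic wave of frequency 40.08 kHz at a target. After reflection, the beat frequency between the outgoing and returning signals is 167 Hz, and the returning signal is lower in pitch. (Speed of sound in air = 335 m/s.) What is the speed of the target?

Double Doppler shift off a moving reflector: f₂ = f₀ · (v + u)/(v − u) (u > 0 toward emitter).
Returning signal is lower, so f₂ = f₀ − Δf = 40080 − 167 = 39913 Hz.
Rearranging, u = v · (f₂ − f₀)/(f₂ + f₀) = 335 × -167/79993 ≈ -0.70 m/s.
So the target is moving at 0.70 m/s away from the emitter.

0.70 m/s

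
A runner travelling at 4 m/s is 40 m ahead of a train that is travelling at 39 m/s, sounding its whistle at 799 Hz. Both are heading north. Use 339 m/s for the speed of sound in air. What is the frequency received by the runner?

892 Hz

The runner is ahead, so the train is moving toward it while the runner is moving away from the train.
Both move, so f' = f · (v − v_o)/(v − v_s).
f' = 799 × (339 − 4)/(339 − 39) = 799 × 335/300 ≈ 892 Hz.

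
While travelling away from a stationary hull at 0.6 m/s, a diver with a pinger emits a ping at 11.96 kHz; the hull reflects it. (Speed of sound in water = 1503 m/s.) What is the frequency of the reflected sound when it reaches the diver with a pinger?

The hull receives the sound from a moving source: f₁ = f₀ · v/(v + v_e) = 11.96 × 1503/1503.6 ≈ 11.96 kHz.
On the return leg the diver with a pinger is a moving observer: f₂ = f₁ · (v − v_e)/v = 11.96 × 1502.4/1503 ≈ 11.95 kHz.

11.95 kHz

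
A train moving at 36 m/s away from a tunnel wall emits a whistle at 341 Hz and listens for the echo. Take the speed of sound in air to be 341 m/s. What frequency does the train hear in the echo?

276 Hz

The tunnel wall receives the sound from a moving source: f₁ = f₀ · v/(v + v_e) = 341 × 341/377 ≈ 308 Hz.
On the return leg the train is a moving observer: f₂ = f₁ · (v − v_e)/v = 308 × 305/341 ≈ 276 Hz.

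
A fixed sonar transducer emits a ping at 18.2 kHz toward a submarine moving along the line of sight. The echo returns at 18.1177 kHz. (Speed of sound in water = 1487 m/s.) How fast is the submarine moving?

3.4 m/s

Double Doppler shift off a moving reflector: f₂ = f₀ · (v + u)/(v − u) (u > 0 toward emitter).
Rearranging, u = v · (f₂ − f₀)/(f₂ + f₀) = 1487 × -0.0823/36.3177 ≈ -3.4 m/s.
So the submarine is moving at 3.4 m/s away from the emitter.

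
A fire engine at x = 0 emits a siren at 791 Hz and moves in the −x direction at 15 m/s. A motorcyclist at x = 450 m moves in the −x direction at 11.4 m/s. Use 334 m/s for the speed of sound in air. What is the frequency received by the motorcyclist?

783 Hz

The observer lies on the +x side, so the source is heading away from the observer and the observer is heading toward the source.
With source receding and observer approaching, f' = f · (v + v_o)/(v + v_s).
f' = 791 × (334 + 11.4)/(334 + 15) = 791 × 345.4/349 ≈ 783 Hz.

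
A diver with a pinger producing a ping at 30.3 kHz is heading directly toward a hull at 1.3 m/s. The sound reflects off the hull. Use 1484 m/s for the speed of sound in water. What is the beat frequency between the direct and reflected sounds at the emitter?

53.1 Hz

The hull receives the sound from a moving source: f₁ = f₀ · v/(v − v_e) = 30.3 × 1484/1482.7 ≈ 30.3266 kHz.
On the return leg the diver with a pinger is a moving observer: f₂ = f₁ · (v + v_e)/v = 30.3266 × 1485.3/1484 ≈ 30.3531 kHz.
Equivalently f₂ = f₀ · (v + v_e)/(v − v_e).
Beat against the emitted tone (with f₀ = 30300 Hz): |f₂ − f₀| = 2v_e·f₀/(v − v_e) = 2 × 1.3 × 30300/1482.7 ≈ 53.1 Hz.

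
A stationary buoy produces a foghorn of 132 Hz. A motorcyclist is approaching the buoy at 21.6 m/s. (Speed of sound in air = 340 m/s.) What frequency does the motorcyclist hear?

140 Hz

Only the observer moves, toward the source, so f' = f · (v + v_o)/v.
f' = 132 × (340 + 21.6)/340 = 132 × 361.6/340 ≈ 140 Hz.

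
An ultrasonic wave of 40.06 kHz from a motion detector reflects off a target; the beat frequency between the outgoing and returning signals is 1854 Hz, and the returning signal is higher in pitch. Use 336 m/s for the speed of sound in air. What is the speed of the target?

Double Doppler shift off a moving reflector: f₂ = f₀ · (v + u)/(v − u) (u > 0 toward emitter).
Returning signal is higher, so f₂ = f₀ + Δf = 40060 + 1854 = 41914 Hz.
Rearranging, u = v · (f₂ − f₀)/(f₂ + f₀) = 336 × 1854/81974 ≈ 7.6 m/s.
So the target is moving at 7.6 m/s toward the emitter.

7.6 m/s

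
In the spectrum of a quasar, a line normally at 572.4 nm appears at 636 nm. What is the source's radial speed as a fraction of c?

0.105

λ'/λ₀ = 1.1111 > 1 (redshift), so the source is receding.
λ'/λ₀ = √((1 + β)/(1 − β)) for a receding source ⇒ β = (r² − 1)/(r² + 1) with r = λ'/λ₀.
β = (1.2346 − 1)/(1.2346 + 1) ≈ 0.105.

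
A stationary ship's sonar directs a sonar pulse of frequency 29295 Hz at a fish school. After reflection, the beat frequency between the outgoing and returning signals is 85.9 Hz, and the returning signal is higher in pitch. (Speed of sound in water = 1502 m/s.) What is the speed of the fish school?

2.20 m/s

Double Doppler shift off a moving reflector: f₂ = f₀ · (v + u)/(v − u) (u > 0 toward emitter).
Returning signal is higher, so f₂ = f₀ + Δf = 29295 + 85.9 = 29380.9 Hz.
Rearranging, u = v · (f₂ − f₀)/(f₂ + f₀) = 1502 × 85.9/58675.9 ≈ 2.20 m/s.
So the fish school is moving at 2.20 m/s toward the emitter.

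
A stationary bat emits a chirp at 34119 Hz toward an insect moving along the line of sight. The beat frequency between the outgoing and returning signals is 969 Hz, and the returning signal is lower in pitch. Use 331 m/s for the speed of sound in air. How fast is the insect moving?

Double Doppler shift off a moving reflector: f₂ = f₀ · (v + u)/(v − u) (u > 0 toward emitter).
Returning signal is lower, so f₂ = f₀ − Δf = 34119 − 969 = 33150 Hz.
Rearranging, u = v · (f₂ − f₀)/(f₂ + f₀) = 331 × -969/67269 ≈ -4.8 m/s.
So the insect is moving at 4.8 m/s away from the emitter.

4.8 m/s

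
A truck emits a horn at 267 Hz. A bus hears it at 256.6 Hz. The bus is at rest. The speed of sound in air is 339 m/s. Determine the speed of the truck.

f' < f, so the truck is receding.
f' = f · v/(v + v_s) ⇒ v_s = v · |1 − f/f'|.
v_s = 339 × |1 − 267/256.6| = 339 × 0.04053 ≈ 13.7 m/s.

13.7 m/s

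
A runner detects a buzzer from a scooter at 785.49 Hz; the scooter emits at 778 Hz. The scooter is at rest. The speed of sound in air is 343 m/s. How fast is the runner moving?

f' > f, so the runner is approaching.
f' = f · (v + v_o)/v ⇒ v_o = v · |f'/f − 1|.
v_o = 343 × |785.49/778 − 1| = 343 × 0.009627 ≈ 3.3 m/s.

3.3 m/s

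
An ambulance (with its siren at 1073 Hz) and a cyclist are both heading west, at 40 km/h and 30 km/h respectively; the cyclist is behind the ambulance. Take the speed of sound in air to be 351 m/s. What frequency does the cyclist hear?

1065 Hz

40 km/h = 11.11 m/s; 30 km/h = 8.333 m/s.
The cyclist is behind, so the ambulance is moving away from it while the cyclist is moving toward the ambulance.
General Doppler shift: f' = f · (v + v_o)/(v + v_s).
f' = 1073 × (351 + 8.333)/(351 + 11.11) = 1073 × 359.33/362.11 ≈ 1065 Hz.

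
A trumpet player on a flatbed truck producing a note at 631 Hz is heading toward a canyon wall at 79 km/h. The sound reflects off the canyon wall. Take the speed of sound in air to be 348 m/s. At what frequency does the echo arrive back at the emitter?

716 Hz

79 km/h = 21.94 m/s.
The canyon wall receives the sound from a moving source: f₁ = f₀ · v/(v − v_e) = 631 × 348/326.06 ≈ 673 Hz.
On the return leg the trumpet player on a flatbed truck is a moving observer: f₂ = f₁ · (v + v_e)/v = 673 × 369.94/348 ≈ 716 Hz.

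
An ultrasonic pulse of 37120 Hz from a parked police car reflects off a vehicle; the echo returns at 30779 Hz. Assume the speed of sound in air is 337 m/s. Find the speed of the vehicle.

Double Doppler shift off a moving reflector: f₂ = f₀ · (v + u)/(v − u) (u > 0 toward emitter).
Rearranging, u = v · (f₂ − f₀)/(f₂ + f₀) = 337 × -6341/67899 ≈ -31 m/s.
So the vehicle is moving at 31 m/s away from the emitter.

31 m/s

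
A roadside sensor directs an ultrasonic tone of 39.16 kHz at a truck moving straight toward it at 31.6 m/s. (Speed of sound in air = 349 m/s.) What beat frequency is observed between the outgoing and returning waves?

7797 Hz

The truck first receives the wave as a moving observer: f₁ = f₀ · (v + u)/v = 39.16 × (349 + 31.6)/349 ≈ 42.71 kHz.
On reflection it acts as a source moving toward the stationary detector: f₂ = f₁ · v/(v − u) = 42.71 × 349/317.4 ≈ 46.96 kHz.
Equivalently f₂ = f₀ · (v + u)/(v − u).
Beat frequency (with f₀ = 39160 Hz): |f₂ − f₀| = 2u·f₀/(v − u) = 2 × 31.6 × 39160/317.4 ≈ 7797 Hz.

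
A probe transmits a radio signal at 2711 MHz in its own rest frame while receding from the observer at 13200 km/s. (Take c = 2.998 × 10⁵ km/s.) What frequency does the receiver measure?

β = v/c = 13200/299800 = 0.0440.
Relativistic Doppler for frequency: f' = f₀ · √((1 − β)/(1 + β)).
f' = 2711 × √(0.9560/1.0440) = 2711 × 0.95690 ≈ 2594.2 MHz.

2594.2 MHz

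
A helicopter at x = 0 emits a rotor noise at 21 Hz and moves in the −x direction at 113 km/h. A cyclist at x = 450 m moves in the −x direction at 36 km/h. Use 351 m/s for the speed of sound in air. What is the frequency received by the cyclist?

19.8 Hz

113 km/h = 31.39 m/s; 36 km/h = 10 m/s.
The observer lies on the +x side, so the source is heading away from the observer and the observer is heading toward the source.
General Doppler shift: f' = f · (v + v_o)/(v + v_s).
f' = 21 × (351 + 10)/(351 + 31.39) = 21 × 361/382.39 ≈ 19.8 Hz.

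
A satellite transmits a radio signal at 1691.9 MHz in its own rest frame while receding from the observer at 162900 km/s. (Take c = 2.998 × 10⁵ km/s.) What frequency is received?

β = v/c = 162900/299800 = 0.5434.
Relativistic Doppler for frequency: f' = f₀ · √((1 − β)/(1 + β)).
f' = 1691.9 × √(0.4566/1.5434) = 1691.9 × 0.54394 ≈ 920.3 MHz.

920.3 MHz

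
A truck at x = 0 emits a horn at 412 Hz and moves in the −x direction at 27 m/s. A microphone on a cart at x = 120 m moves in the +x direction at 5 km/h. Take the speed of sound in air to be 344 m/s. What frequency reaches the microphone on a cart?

5 km/h = 1.389 m/s.
The observer lies on the +x side, so the source is heading away from the observer and the observer is heading away from the source.
Both move, so f' = f · (v − v_o)/(v + v_s).
f' = 412 × (344 − 1.389)/(344 + 27) = 412 × 342.61/371 ≈ 380 Hz.

380 Hz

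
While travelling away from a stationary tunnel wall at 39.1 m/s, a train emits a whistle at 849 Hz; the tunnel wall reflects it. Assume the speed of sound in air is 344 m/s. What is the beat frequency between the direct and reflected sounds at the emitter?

The tunnel wall receives the sound from a moving source: f₁ = f₀ · v/(v + v_e) = 849 × 344/383.1 ≈ 762.3 Hz.
On the return leg the train is a moving observer: f₂ = f₁ · (v − v_e)/v = 762.3 × 304.9/344 ≈ 675.7 Hz.
Beat against the emitted tone: |f₂ − f₀| = 2v_e·f₀/(v + v_e) = 2 × 39.1 × 849/383.1 ≈ 173 Hz.

173 Hz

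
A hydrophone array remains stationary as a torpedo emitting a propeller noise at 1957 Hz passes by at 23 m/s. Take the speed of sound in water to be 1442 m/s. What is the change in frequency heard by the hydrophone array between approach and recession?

Approaching: f₁ = f · v/(v − v_s) = 1957 × 1442/1419 ≈ 1988.7 Hz.
Receding: f₂ = f · v/(v + v_s) = 1957 × 1442/1465 ≈ 1926.3 Hz.
Drop: f₁ − f₂ = 2f·v·v_s/(v² − v_s²) = 2 × 1957 × 1442 × 23/(1442² − 23²) ≈ 62.4 Hz.

62.4 Hz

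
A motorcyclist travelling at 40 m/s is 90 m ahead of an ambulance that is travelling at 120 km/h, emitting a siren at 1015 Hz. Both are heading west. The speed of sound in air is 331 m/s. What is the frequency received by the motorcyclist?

120 km/h = 33.33 m/s.
The motorcyclist is ahead, so the ambulance is moving toward it while the motorcyclist is moving away from the ambulance.
General Doppler shift: f' = f · (v − v_o)/(v − v_s).
f' = 1015 × (331 − 40)/(331 − 33.33) = 1015 × 291/297.67 ≈ 992 Hz.

992 Hz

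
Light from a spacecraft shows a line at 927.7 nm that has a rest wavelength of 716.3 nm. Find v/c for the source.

0.253

λ'/λ₀ = 1.2951 > 1 (redshift), so the source is receding.
λ'/λ₀ = √((1 + β)/(1 − β)) for a receding source ⇒ β = (r² − 1)/(r² + 1) with r = λ'/λ₀.
β = (1.6774 − 1)/(1.6774 + 1) ≈ 0.253.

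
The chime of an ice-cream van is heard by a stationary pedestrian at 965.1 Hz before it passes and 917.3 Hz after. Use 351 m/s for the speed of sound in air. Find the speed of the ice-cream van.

8.9 m/s

f₁/f₂ = (v + v_s)/(v − v_s), so v_s = v · (f₁ − f₂)/(f₁ + f₂).
v_s = 351 × (965.1 − 917.3)/(965.1 + 917.3) = 351 × 47.8/1882.4 ≈ 8.9 m/s.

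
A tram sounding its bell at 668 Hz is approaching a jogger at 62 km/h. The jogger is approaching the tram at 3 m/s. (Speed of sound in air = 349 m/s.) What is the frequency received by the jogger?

709 Hz

62 km/h = 17.22 m/s.
General Doppler shift: f' = f · (v + v_o)/(v − v_s).
f' = 668 × (349 + 3)/(349 − 17.22) = 668 × 352/331.78 ≈ 709 Hz.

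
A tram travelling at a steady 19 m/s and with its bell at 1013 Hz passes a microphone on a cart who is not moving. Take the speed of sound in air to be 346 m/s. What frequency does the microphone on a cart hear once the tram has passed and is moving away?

960 Hz

Receding: f₂ = f · v/(v + v_s) = 1013 × 346/365 ≈ 960 Hz.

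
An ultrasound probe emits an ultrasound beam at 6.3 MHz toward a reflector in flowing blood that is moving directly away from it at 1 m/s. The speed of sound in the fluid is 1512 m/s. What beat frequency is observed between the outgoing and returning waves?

The reflector in flowing blood first receives the wave as a moving observer: f₁ = f₀ · (v − u)/v = 6.3 × (1512 − 1)/1512 ≈ 6.29583 MHz.
The reflection then acts as a moving source: f₂ = f₁ · v/(v + u) ≈ 6.29167 MHz.
Equivalently f₂ = f₀ · (v − u)/(v + u).
Beat frequency (with f₀ = 6300000 Hz): |f₂ − f₀| = 2u·f₀/(v + u) = 2 × 1 × 6300000/1513 ≈ 8328 Hz.

8328 Hz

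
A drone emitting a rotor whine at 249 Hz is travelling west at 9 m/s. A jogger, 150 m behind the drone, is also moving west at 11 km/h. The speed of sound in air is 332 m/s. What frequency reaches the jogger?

245 Hz

11 km/h = 3.056 m/s.
The jogger is behind, so the drone is moving away from it while the jogger is moving toward the drone.
Both move, so f' = f · (v + v_o)/(v + v_s).
f' = 249 × (332 + 3.056)/(332 + 9) = 249 × 335.06/341 ≈ 245 Hz.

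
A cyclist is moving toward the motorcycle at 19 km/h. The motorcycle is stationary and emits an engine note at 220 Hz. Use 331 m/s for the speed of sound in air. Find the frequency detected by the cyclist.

224 Hz

19 km/h = 5.278 m/s.
Moving observer, stationary source: f' = f · (v + v_o)/v.
f' = 220 × (331 + 5.278)/331 = 220 × 336.28/331 ≈ 224 Hz.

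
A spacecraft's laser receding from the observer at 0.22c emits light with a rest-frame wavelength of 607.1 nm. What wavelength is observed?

Relativistic Doppler for wavelength: λ' = λ₀ · √((1 + β)/(1 − β)).
λ' = 607.1 × √(1.2200/0.7800) = 607.1 × 1.25064 ≈ 759.3 nm.

759.3 nm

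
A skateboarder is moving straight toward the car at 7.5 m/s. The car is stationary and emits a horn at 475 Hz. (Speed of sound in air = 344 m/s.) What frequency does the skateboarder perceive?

Only the observer moves, toward the source, so f' = f · (v + v_o)/v.
f' = 475 × (344 + 7.5)/344 = 475 × 351.5/344 ≈ 485 Hz.

485 Hz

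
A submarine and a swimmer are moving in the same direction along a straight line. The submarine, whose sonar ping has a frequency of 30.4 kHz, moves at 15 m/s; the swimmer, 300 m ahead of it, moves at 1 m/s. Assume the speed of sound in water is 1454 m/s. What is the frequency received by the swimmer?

The swimmer is ahead, so the submarine is moving toward it while the swimmer is moving away from the submarine.
With source approaching and observer receding, f' = f · (v − v_o)/(v − v_s).
f' = 30.4 × (1454 − 1)/(1454 − 15) = 30.4 × 1453/1439 ≈ 30.7 kHz.

30.7 kHz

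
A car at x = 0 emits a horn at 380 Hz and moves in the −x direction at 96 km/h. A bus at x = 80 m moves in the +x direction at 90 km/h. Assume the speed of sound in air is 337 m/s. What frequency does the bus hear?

326 Hz

96 km/h = 26.67 m/s; 90 km/h = 25 m/s.
The observer lies on the +x side, so the source is heading away from the observer and the observer is heading away from the source.
Both move, so f' = f · (v − v_o)/(v + v_s).
f' = 380 × (337 − 25)/(337 + 26.67) = 380 × 312/363.67 ≈ 326 Hz.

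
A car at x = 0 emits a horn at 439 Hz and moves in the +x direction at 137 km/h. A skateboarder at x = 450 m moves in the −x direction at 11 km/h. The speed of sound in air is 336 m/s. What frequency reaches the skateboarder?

137 km/h = 38.06 m/s; 11 km/h = 3.056 m/s.
The observer lies on the +x side, so the source is heading toward the observer and the observer is heading toward the source.
General Doppler shift: f' = f · (v + v_o)/(v − v_s).
f' = 439 × (336 + 3.056)/(336 − 38.06) = 439 × 339.06/297.94 ≈ 500 Hz.

500 Hz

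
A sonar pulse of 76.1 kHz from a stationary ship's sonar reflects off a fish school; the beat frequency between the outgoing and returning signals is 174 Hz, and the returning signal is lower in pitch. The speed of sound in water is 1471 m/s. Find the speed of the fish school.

Double Doppler shift off a moving reflector: f₂ = f₀ · (v + u)/(v − u) (u > 0 toward emitter).
Returning signal is lower, so f₂ = f₀ − Δf = 76100 − 174 = 75926 Hz.
Rearranging, u = v · (f₂ − f₀)/(f₂ + f₀) = 1471 × -174/152026 ≈ -1.68 m/s.
So the fish school is moving at 1.68 m/s away from the emitter.

1.68 m/s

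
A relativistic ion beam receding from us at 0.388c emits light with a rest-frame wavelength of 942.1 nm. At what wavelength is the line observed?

1418.8 nm

Relativistic Doppler for wavelength: λ' = λ₀ · √((1 + β)/(1 − β)).
λ' = 942.1 × √(1.3880/0.6120) = 942.1 × 1.50598 ≈ 1418.8 nm.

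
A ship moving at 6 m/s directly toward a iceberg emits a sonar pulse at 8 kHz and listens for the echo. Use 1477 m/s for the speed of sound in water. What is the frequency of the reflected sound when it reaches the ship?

The iceberg receives the sound from a moving source: f₁ = f₀ · v/(v − v_e) = 8 × 1477/1471 ≈ 8.03 kHz.
On the return leg the ship is a moving observer: f₂ = f₁ · (v + v_e)/v = 8.03 × 1483/1477 ≈ 8.07 kHz.

8.07 kHz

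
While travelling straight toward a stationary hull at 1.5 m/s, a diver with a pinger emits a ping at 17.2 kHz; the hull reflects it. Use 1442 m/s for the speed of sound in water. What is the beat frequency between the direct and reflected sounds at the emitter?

35.8 Hz

The hull receives the sound from a moving source: f₁ = f₀ · v/(v − v_e) = 17.2 × 1442/1440.5 ≈ 17.2179 kHz.
On the return leg the diver with a pinger is a moving observer: f₂ = f₁ · (v + v_e)/v = 17.2179 × 1443.5/1442 ≈ 17.2358 kHz.
Beat against the emitted tone (with f₀ = 17200 Hz): |f₂ − f₀| = 2v_e·f₀/(v − v_e) = 2 × 1.5 × 17200/1440.5 ≈ 35.8 Hz.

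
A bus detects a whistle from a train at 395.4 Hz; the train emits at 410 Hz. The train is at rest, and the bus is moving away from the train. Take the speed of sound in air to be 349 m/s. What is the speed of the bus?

12.4 m/s

f' = f · (v − v_o)/v ⇒ v_o = v · |f'/f − 1|.
v_o = 349 × |395.4/410 − 1| = 349 × 0.03561 ≈ 12.4 m/s.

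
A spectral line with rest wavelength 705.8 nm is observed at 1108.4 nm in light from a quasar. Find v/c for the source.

λ'/λ₀ = 1.5704 > 1 (redshift), so the source is receding.
λ'/λ₀ = √((1 + β)/(1 − β)) for a receding source ⇒ β = (r² − 1)/(r² + 1) with r = λ'/λ₀.
β = (2.4662 − 1)/(2.4662 + 1) ≈ 0.423.

0.423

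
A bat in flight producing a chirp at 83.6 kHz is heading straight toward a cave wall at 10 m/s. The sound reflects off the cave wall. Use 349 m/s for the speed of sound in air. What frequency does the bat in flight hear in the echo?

The cave wall receives the sound from a moving source: f₁ = f₀ · v/(v − v_e) = 83.6 × 349/339 ≈ 86.1 kHz.
On the return leg the bat in flight is a moving observer: f₂ = f₁ · (v + v_e)/v = 86.1 × 359/349 ≈ 88.5 kHz.
Equivalently f₂ = f₀ · (v + v_e)/(v − v_e).

88.5 kHz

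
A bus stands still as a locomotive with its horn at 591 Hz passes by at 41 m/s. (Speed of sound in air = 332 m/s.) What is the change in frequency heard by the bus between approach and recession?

148 Hz

Approaching: f₁ = f · v/(v − v_s) = 591 × 332/291 ≈ 674 Hz.
Receding: f₂ = f · v/(v + v_s) = 591 × 332/373 ≈ 526 Hz.
Drop: f₁ − f₂ = 2f·v·v_s/(v² − v_s²) = 2 × 591 × 332 × 41/(332² − 41²) ≈ 148 Hz.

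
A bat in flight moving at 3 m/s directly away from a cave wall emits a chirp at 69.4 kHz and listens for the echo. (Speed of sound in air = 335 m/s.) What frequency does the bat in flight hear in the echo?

The cave wall receives the sound from a moving source: f₁ = f₀ · v/(v + v_e) = 69.4 × 335/338 ≈ 68.8 kHz.
On the return leg the bat in flight is a moving observer: f₂ = f₁ · (v − v_e)/v = 68.8 × 332/335 ≈ 68.2 kHz.

68.2 kHz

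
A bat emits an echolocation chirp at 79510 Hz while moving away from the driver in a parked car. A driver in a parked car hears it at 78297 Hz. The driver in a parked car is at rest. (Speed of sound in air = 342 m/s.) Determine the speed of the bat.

5.3 m/s

f' = f · v/(v + v_s) ⇒ v_s = v · |1 − f/f'|.
v_s = 342 × |1 − 79510/78297| = 342 × 0.01549 ≈ 5.3 m/s.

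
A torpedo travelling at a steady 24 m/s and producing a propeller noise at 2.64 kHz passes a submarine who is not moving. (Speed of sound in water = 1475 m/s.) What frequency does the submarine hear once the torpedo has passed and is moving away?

Receding: f₂ = f · v/(v + v_s) = 2.64 × 1475/1499 ≈ 2.60 kHz.

2.60 kHz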